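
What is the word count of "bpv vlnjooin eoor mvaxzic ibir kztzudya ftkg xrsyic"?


Input string: 'bpv vlnjooin eoor mvaxzic ibir kztzudya ftkg xrsyic'
Operation: split by spaces
Words found: 'bpv', 'vlnjooin', 'eoor', 'mvaxzic', 'ibir', 'kztzudya', 'ftkg', 'xrsyic'
Word count: 8


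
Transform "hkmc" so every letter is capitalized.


Input string: 'hkmc'
Operation: convert each letter to uppercase
Mapping: 'h'->'H', 'k'->'K', 'm'->'M', 'c'->'C'
Result: HKMC


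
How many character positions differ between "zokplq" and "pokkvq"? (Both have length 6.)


String 1: 'zokplq'
String 2: 'pokkvq'
Compare each position: pos 0: 'z'!='p', pos 1: 'o'=='o', pos 2: 'k'=='k', pos 3: 'p'!='k', pos 4: 'l'!='v', pos 5: 'q'=='q'
Differing positions: 3
Hamming distance: 3


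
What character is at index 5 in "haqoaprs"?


Input string: 'haqoaprs'
Operation: get character at index 5
Index mapping: s[0]='h', s[1]='a', s[2]='q', s[3]='o', s[4]='a', s[5]='p'
Result: 'p'


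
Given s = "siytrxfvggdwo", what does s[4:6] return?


Input string: 'siytrxfvggdwo'
Operation: slice [4:6]
Extract characters: s[4]='r', s[5]='x'
Result: rx


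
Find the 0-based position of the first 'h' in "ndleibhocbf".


Input string: 'ndleibhocbf'
Target: 'h'
Scanning left to right: s[0]='n', s[1]='d', s[2]='l', s[3]='e', s[4]='i', s[5]='b', s[6]='h'
First match at index: 6


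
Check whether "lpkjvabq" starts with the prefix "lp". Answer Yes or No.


Input string: 'lpkjvabq'
Prefix to check: 'lp'
First 2 characters of input: 'lp'
Match: True
Result: Yes


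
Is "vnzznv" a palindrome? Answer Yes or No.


Input string: 'vnzznv'
Reversed: 'vnzznv'
Compare pairs: s[0]='v' vs s[5]='v' (match), s[1]='n' vs s[4]='n' (match), s[2]='z' vs s[3]='z' (match)
Palindrome: Yes


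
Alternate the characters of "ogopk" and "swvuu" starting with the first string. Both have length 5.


String 1: 'ogopk'
String 2: 'swvuu'
Operation: alternate characters
Pairs: 'o'+'s', 'g'+'w', 'o'+'v', 'p'+'u', 'k'+'u'
Result: osgwovpuku


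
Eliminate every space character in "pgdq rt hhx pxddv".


Input string: 'pgdq rt hhx pxddv'
Operation: remove all spaces
Words: 'pgdq', 'rt', 'hhx', 'pxddv'
Join without spaces: pgdqrthhxpxddv


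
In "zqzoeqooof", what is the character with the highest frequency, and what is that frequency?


Input: 'zqzoeqooof'
Operation: tally each character
Counts: 'e':1, 'f':1, 'o':4, 'q':2, 'z':2
Maximum: 'o' appears 4 times


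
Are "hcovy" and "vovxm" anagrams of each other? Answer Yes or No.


String 1: 'hcovy' -> sorted: 'chovy'
String 2: 'vovxm' -> sorted: 'movvx'
Compare sorted forms: 'chovy' != 'movvx'
Anagram: No


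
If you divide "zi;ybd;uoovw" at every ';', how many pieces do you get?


Input string: 'zi;ybd;uoovw'
Delimiter: ';'
Split result: 'zi', 'ybd', 'uoovw'
Number of parts: 3


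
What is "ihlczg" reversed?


Input string: 'ihlczg'
Operation: reverse character order
Original order: 'i' -> 'h' -> 'l' -> 'c' -> 'z' -> 'g'
Reversed order: 'g' -> 'z' -> 'c' -> 'l' -> 'h' -> 'i'
Result: gzclhi


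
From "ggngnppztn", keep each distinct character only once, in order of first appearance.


Input: 'ggngnppztn'
Operation: keep first occurrence of each character
Scan: s[0]='g' new -> keep; s[1]='g' seen -> skip; s[2]='n' new -> keep; s[3]='g' seen -> skip; s[4]='n' seen -> skip; s[5]='p' new -> keep; s[6]='p' seen -> skip; s[7]='z' new -> keep; s[8]='t' new -> keep; s[9]='n' seen -> skip
Result: gnpzt


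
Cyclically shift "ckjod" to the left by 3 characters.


Input: 'ckjod', shift = 3
Operation: split at index 3 and swap parts
Front part s[0:3] = 'ckj'
Back part s[3:] = 'od'
Rotated = back + front = 'od' + 'ckj'
Result: odckj


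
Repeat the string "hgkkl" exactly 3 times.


Input string: 'hgkkl'
Operation: repeat 3 times
Concatenation: 'hgkkl' + 'hgkkl' + 'hgkkl'
Result: hgkklhgkklhgkkl


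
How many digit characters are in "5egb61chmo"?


Input string: '5egb61chmo'
Operation: count digit characters (0-9)
Scan: '5'(digit), 'e', 'g', 'b', '6'(digit), '1'(digit), 'c', 'h', 'm', 'o'
Digits found: 3
Result: 3


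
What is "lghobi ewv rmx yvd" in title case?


Input string: 'lghobi ewv rmx yvd'
Operation: capitalize first letter of each word
Word transformations: 'lghobi'->'Lghobi', 'ewv'->'Ewv', 'rmx'->'Rmx', 'yvd'->'Yvd'
Result: Lghobi Ewv Rmx Yvd


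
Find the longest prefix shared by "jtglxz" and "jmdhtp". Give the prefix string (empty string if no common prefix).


String 1: 'jtglxz'
String 2: 'jmdhtp'
Compare position by position:
pos 0: 'j' vs 'j' match
pos 1: 't' vs 'm' differ -> stop
Longest common prefix: "j" (length 1)


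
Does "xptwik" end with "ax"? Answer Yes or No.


Input string: 'xptwik'
Suffix to check: 'ax'
Last 2 characters of input: 'ik'
Match: False
Result: No


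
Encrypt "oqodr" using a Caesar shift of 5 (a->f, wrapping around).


Input: 'oqodr', shift = 5
Operation: for each letter, (position + 5) mod 26
Mapping: 'o'(14+5=19)->'t', 'q'(16+5=21)->'v', 'o'(14+5=19)->'t', 'd'(3+5=8)->'i', 'r'(17+5=22)->'w'
Result: tvtiw


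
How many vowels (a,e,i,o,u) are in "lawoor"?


Input string: 'lawoor'
Operation: count vowels (a, e, i, o, u)
Scan: s[0]='l', s[1]='a' (vowel), s[2]='w', s[3]='o' (vowel), s[4]='o' (vowel), s[5]='r'
Vowels found: 3
Result: 3


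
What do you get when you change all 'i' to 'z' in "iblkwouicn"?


Input string: 'iblkwouicn'
Operation: replace 'i' with 'z'
Positions of 'i': 0, 7
After replacement: zblkwouzcn


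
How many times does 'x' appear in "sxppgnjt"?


Input string: 'sxppgnjt'
Target character: 'x'
Scan each position: s[1]='x'
Matches found at indices: 1
Total: 1


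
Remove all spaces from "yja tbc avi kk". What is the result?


Input string: 'yja tbc avi kk'
Operation: remove all spaces
Words: 'yja', 'tbc', 'avi', 'kk'
Join without spaces: yjatbcavikk


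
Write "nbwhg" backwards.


Input string: 'nbwhg'
Operation: reverse character order
Original order: 'n' -> 'b' -> 'w' -> 'h' -> 'g'
Reversed order: 'g' -> 'h' -> 'w' -> 'b' -> 'n'
Result: ghwbn


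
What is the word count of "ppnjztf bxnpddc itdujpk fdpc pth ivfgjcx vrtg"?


Input string: 'ppnjztf bxnpddc itdujpk fdpc pth ivfgjcx vrtg'
Operation: split by spaces
Words found: 'ppnjztf', 'bxnpddc', 'itdujpk', 'fdpc', 'pth', 'ivfgjcx', 'vrtg'
Word count: 7


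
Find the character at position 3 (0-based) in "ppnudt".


Input string: 'ppnudt'
Operation: get character at index 3
Index mapping: s[0]='p', s[1]='p', s[2]='n', s[3]='u'
Result: 'u'


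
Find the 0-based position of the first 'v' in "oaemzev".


Input string: 'oaemzev'
Target: 'v'
Scanning left to right: s[0]='o', s[1]='a', s[2]='e', s[3]='m', s[4]='z', s[5]='e', s[6]='v'
First match at index: 6


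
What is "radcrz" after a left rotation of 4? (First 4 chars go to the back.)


Input: 'radcrz', shift = 4
Operation: split at index 4 and swap parts
Front part s[0:4] = 'radc'
Back part s[4:] = 'rz'
Rotated = back + front = 'rz' + 'radc'
Result: rzradc


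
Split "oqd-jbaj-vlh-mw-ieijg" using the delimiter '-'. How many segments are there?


Input string: 'oqd-jbaj-vlh-mw-ieijg'
Delimiter: '-'
Split result: 'oqd', 'jbaj', 'vlh', 'mw', 'ieijg'
Number of parts: 5


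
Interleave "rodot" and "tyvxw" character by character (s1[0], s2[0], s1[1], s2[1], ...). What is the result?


String 1: 'rodot'
String 2: 'tyvxw'
Operation: alternate characters
Pairs: 'r'+'t', 'o'+'y', 'd'+'v', 'o'+'x', 't'+'w'
Result: rtoydvoxtw


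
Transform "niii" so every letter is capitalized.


Input string: 'niii'
Operation: convert each letter to uppercase
Mapping: 'n'->'N', 'i'->'I', 'i'->'I', 'i'->'I'
Result: NIII


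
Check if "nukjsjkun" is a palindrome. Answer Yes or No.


Input string: 'nukjsjkun'
Reversed: 'nukjsjkun'
Compare pairs: s[0]='n' vs s[8]='n' (match), s[1]='u' vs s[7]='u' (match), s[2]='k' vs s[6]='k' (match), s[3]='j' vs s[5]='j' (match)
Palindrome: Yes


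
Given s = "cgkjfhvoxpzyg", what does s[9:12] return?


Input string: 'cgkjfhvoxpzyg'
Operation: slice [9:12]
Extract characters: s[9]='p', s[10]='z', s[11]='y'
Result: pzy


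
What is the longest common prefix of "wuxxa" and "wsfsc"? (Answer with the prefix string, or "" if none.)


String 1: 'wuxxa'
String 2: 'wsfsc'
Compare position by position:
pos 0: 'w' vs 'w' match
pos 1: 'u' vs 's' differ -> stop
Longest common prefix: "w" (length 1)


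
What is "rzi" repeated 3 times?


Input string: 'rzi'
Operation: repeat 3 times
Concatenation: 'rzi' + 'rzi' + 'rzi'
Result: rzirzirzi


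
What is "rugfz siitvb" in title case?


Input string: 'rugfz siitvb'
Operation: capitalize first letter of each word
Word transformations: 'rugfz'->'Rugfz', 'siitvb'->'Siitvb'
Result: Rugfz Siitvb


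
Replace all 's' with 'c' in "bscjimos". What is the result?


Input string: 'bscjimos'
Operation: replace 's' with 'c'
Positions of 's': 1, 7
After replacement: bccjimoc


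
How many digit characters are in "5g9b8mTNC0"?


Input string: '5g9b8mTNC0'
Operation: count digit characters (0-9)
Scan: '5'(digit), 'g', '9'(digit), 'b', '8'(digit), 'm', 'T', 'N', 'C', '0'(digit)
Digits found: 4
Result: 4


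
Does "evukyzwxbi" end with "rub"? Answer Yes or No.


Input string: 'evukyzwxbi'
Suffix to check: 'rub'
Last 3 characters of input: 'xbi'
Match: False
Result: No


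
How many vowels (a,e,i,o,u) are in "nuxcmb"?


Input string: 'nuxcmb'
Operation: count vowels (a, e, i, o, u)
Scan: s[0]='n', s[1]='u' (vowel), s[2]='x', s[3]='c', s[4]='m', s[5]='b'
Vowels found: 1
Result: 1


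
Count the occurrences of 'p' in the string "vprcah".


Input string: 'vprcah'
Target character: 'p'
Scan each position: s[1]='p'
Matches found at indices: 1
Total: 1


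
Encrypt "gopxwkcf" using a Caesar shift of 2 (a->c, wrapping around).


Input: 'gopxwkcf', shift = 2
Operation: for each letter, (position + 2) mod 26
Mapping: 'g'(6+2=8)->'i', 'o'(14+2=16)->'q', 'p'(15+2=17)->'r', 'x'(23+2=25)->'z', 'w'(22+2=24)->'y', 'k'(10+2=12)->'m', 'c'(2+2=4)->'e', 'f'(5+2=7)->'h'
Result: iqrzymeh


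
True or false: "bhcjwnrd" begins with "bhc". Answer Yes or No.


Input string: 'bhcjwnrd'
Prefix to check: 'bhc'
First 3 characters of input: 'bhc'
Match: True
Result: Yes


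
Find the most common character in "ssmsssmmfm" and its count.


Input: 'ssmsssmmfm'
Operation: tally each character
Counts: 'f':1, 'm':4, 's':5
Maximum: 's' appears 5 times


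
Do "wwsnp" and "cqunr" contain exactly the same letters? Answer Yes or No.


String 1: 'wwsnp' -> sorted: 'npsww'
String 2: 'cqunr' -> sorted: 'cnqru'
Compare sorted forms: 'npsww' != 'cnqru'
Anagram: No


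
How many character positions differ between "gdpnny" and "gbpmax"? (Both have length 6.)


String 1: 'gdpnny'
String 2: 'gbpmax'
Compare each position: pos 0: 'g'=='g', pos 1: 'd'!='b', pos 2: 'p'=='p', pos 3: 'n'!='m', pos 4: 'n'!='a', pos 5: 'y'!='x'
Differing positions: 4
Hamming distance: 4


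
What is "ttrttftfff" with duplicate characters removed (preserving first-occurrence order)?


Input: 'ttrttftfff'
Operation: keep first occurrence of each character
Scan: s[0]='t' new -> keep; s[1]='t' seen -> skip; s[2]='r' new -> keep; s[3]='t' seen -> skip; s[4]='t' seen -> skip; s[5]='f' new -> keep; s[6]='t' seen -> skip; s[7]='f' seen -> skip; s[8]='f' seen -> skip; s[9]='f' seen -> skip
Result: trf


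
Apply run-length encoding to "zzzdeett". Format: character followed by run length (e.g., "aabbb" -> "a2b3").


Input: 'zzzdeett'
Operation: identify consecutive runs
Runs: 'zzz' -> z3, 'd' -> d1, 'ee' -> e2, 'tt' -> t2
Encoded: z3d1e2t2


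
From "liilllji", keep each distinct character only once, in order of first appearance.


Input: 'liilllji'
Operation: keep first occurrence of each character
Scan: s[0]='l' new -> keep; s[1]='i' new -> keep; s[2]='i' seen -> skip; s[3]='l' seen -> skip; s[4]='l' seen -> skip; s[5]='l' seen -> skip; s[6]='j' new -> keep; s[7]='i' seen -> skip
Result: lij


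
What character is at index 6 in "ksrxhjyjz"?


Input string: 'ksrxhjyjz'
Operation: get character at index 6
Index mapping: s[0]='k', s[1]='s', s[2]='r', s[3]='x', s[4]='h', s[5]='j', s[6]='y'
Result: 'y'


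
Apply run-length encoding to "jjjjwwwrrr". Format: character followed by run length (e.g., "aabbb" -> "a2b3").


Input: 'jjjjwwwrrr'
Operation: identify consecutive runs
Runs: 'jjjj' -> j4, 'www' -> w3, 'rrr' -> r3
Encoded: j4w3r3


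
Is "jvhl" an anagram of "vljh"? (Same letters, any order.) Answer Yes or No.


String 1: 'vljh' -> sorted: 'hjlv'
String 2: 'jvhl' -> sorted: 'hjlv'
Compare sorted forms: 'hjlv' == 'hjlv'
Anagram: Yes


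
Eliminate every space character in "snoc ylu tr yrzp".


Input string: 'snoc ylu tr yrzp'
Operation: remove all spaces
Words: 'snoc', 'ylu', 'tr', 'yrzp'
Join without spaces: snocylutryrzp


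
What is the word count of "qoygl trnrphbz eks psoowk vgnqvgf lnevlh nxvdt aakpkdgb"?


Input string: 'qoygl trnrphbz eks psoowk vgnqvgf lnevlh nxvdt aakpkdgb'
Operation: split by spaces
Words found: 'qoygl', 'trnrphbz', 'eks', 'psoowk', 'vgnqvgf', 'lnevlh', 'nxvdt', 'aakpkdgb'
Word count: 8


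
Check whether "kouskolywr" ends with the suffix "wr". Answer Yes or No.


Input string: 'kouskolywr'
Suffix to check: 'wr'
Last 2 characters of input: 'wr'
Match: True
Result: Yes


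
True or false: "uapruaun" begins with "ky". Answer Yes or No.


Input string: 'uapruaun'
Prefix to check: 'ky'
First 2 characters of input: 'ua'
Match: False
Result: No


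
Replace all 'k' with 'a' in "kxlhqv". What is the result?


Input string: 'kxlhqv'
Operation: replace 'k' with 'a'
Positions of 'k': 0
After replacement: axlhqv


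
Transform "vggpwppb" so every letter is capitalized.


Input string: 'vggpwppb'
Operation: convert each letter to uppercase
Mapping: 'v'->'V', 'g'->'G', 'g'->'G', 'p'->'P', 'w'->'W', 'p'->'P', 'p'->'P', 'b'->'B'
Result: VGGPWPPB


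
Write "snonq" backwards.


Input string: 'snonq'
Operation: reverse character order
Original order: 's' -> 'n' -> 'o' -> 'n' -> 'q'
Reversed order: 'q' -> 'n' -> 'o' -> 'n' -> 's'
Result: qnons


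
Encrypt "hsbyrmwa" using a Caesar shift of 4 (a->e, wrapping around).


Input: 'hsbyrmwa', shift = 4
Operation: for each letter, (position + 4) mod 26
Mapping: 'h'(7+4=11)->'l', 's'(18+4=22)->'w', 'b'(1+4=5)->'f', 'y'(24+4=28, 28 mod 26=2)->'c', 'r'(17+4=21)->'v', 'm'(12+4=16)->'q', 'w'(22+4=26, 26 mod 26=0)->'a', 'a'(0+4=4)->'e'
Result: lwfcvqae


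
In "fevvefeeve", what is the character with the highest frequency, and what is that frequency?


Input: 'fevvefeeve'
Operation: tally each character
Counts: 'e':5, 'f':2, 'v':3
Maximum: 'e' appears 5 times


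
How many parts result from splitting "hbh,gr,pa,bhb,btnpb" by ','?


Input string: 'hbh,gr,pa,bhb,btnpb'
Delimiter: ','
Split result: 'hbh', 'gr', 'pa', 'bhb', 'btnpb'
Number of parts: 5


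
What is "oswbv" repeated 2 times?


Input string: 'oswbv'
Operation: repeat 2 times
Concatenation: 'oswbv' + 'oswbv'
Result: oswbvoswbv


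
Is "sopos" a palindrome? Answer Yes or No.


Input string: 'sopos'
Reversed: 'sopos'
Compare pairs: s[0]='s' vs s[4]='s' (match), s[1]='o' vs s[3]='o' (match)
Palindrome: Yes


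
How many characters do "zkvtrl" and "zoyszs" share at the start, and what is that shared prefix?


String 1: 'zkvtrl'
String 2: 'zoyszs'
Compare position by position:
pos 0: 'z' vs 'z' match
pos 1: 'k' vs 'o' differ -> stop
Longest common prefix: "z" (length 1)


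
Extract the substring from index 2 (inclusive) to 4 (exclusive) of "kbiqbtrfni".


Input string: 'kbiqbtrfni'
Operation: slice [2:4]
Extract characters: s[2]='i', s[3]='q'
Result: iq


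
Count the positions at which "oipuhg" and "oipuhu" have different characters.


String 1: 'oipuhg'
String 2: 'oipuhu'
Compare each position: pos 0: 'o'=='o', pos 1: 'i'=='i', pos 2: 'p'=='p', pos 3: 'u'=='u', pos 4: 'h'=='h', pos 5: 'g'!='u'
Differing positions: 1
Hamming distance: 1


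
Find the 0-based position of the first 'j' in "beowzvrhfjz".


Input string: 'beowzvrhfjz'
Target: 'j'
Scanning left to right: s[0]='b', s[1]='e', s[2]='o', s[3]='w', s[4]='z', s[5]='v', s[6]='r', s[7]='h', s[8]='f', s[9]='j'
First match at index: 9


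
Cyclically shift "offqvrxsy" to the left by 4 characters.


Input: 'offqvrxsy', shift = 4
Operation: split at index 4 and swap parts
Front part s[0:4] = 'offq'
Back part s[4:] = 'vrxsy'
Rotated = back + front = 'vrxsy' + 'offq'
Result: vrxsyoffq


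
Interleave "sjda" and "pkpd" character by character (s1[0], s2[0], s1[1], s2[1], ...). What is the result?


String 1: 'sjda'
String 2: 'pkpd'
Operation: alternate characters
Pairs: 's'+'p', 'j'+'k', 'd'+'p', 'a'+'d'
Result: spjkdpad


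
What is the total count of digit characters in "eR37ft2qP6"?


Input string: 'eR37ft2qP6'
Operation: count digit characters (0-9)
Scan: 'e', 'R', '3'(digit), '7'(digit), 'f', 't', '2'(digit), 'q', 'P', '6'(digit)
Digits found: 4
Result: 4


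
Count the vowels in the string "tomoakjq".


Input string: 'tomoakjq'
Operation: count vowels (a, e, i, o, u)
Scan: s[0]='t', s[1]='o' (vowel), s[2]='m', s[3]='o' (vowel), s[4]='a' (vowel), s[5]='k', s[6]='j', s[7]='q'
Vowels found: 3
Result: 3


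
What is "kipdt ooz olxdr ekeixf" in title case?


Input string: 'kipdt ooz olxdr ekeixf'
Operation: capitalize first letter of each word
Word transformations: 'kipdt'->'Kipdt', 'ooz'->'Ooz', 'olxdr'->'Olxdr', 'ekeixf'->'Ekeixf'
Result: Kipdt Ooz Olxdr Ekeixf


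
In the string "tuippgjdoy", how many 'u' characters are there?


Input string: 'tuippgjdoy'
Target character: 'u'
Scan each position: s[1]='u'
Matches found at indices: 1
Total: 1


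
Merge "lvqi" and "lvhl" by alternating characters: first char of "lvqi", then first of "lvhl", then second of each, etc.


String 1: 'lvqi'
String 2: 'lvhl'
Operation: alternate characters
Pairs: 'l'+'l', 'v'+'v', 'q'+'h', 'i'+'l'
Result: llvvqhil


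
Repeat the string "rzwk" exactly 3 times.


Input string: 'rzwk'
Operation: repeat 3 times
Concatenation: 'rzwk' + 'rzwk' + 'rzwk'
Result: rzwkrzwkrzwk


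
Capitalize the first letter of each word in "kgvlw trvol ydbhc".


Input string: 'kgvlw trvol ydbhc'
Operation: capitalize first letter of each word
Word transformations: 'kgvlw'->'Kgvlw', 'trvol'->'Trvol', 'ydbhc'->'Ydbhc'
Result: Kgvlw Trvol Ydbhc


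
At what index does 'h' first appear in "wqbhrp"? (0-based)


Input string: 'wqbhrp'
Target: 'h'
Scanning left to right: s[0]='w', s[1]='q', s[2]='b', s[3]='h'
First match at index: 3


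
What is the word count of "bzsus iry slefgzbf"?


Input string: 'bzsus iry slefgzbf'
Operation: split by spaces
Words found: 'bzsus', 'iry', 'slefgzbf'
Word count: 3


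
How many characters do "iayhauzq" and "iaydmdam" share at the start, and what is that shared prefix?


String 1: 'iayhauzq'
String 2: 'iaydmdam'
Compare position by position:
pos 0: 'i' vs 'i' match
pos 1: 'a' vs 'a' match
pos 2: 'y' vs 'y' match
pos 3: 'h' vs 'd' differ -> stop
Longest common prefix: "iay" (length 3)


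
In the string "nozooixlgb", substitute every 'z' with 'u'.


Input string: 'nozooixlgb'
Operation: replace 'z' with 'u'
Positions of 'z': 2
After replacement: nouooixlgb


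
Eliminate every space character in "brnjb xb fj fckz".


Input string: 'brnjb xb fj fckz'
Operation: remove all spaces
Words: 'brnjb', 'xb', 'fj', 'fckz'
Join without spaces: brnjbxbfjfckz


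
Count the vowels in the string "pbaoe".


Input string: 'pbaoe'
Operation: count vowels (a, e, i, o, u)
Scan: s[0]='p', s[1]='b', s[2]='a' (vowel), s[3]='o' (vowel), s[4]='e' (vowel)
Vowels found: 3
Result: 3


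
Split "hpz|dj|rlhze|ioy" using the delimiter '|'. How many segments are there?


Input string: 'hpz|dj|rlhze|ioy'
Delimiter: '|'
Split result: 'hpz', 'dj', 'rlhze', 'ioy'
Number of parts: 4


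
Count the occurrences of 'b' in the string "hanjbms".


Input string: 'hanjbms'
Target character: 'b'
Scan each position: s[4]='b'
Matches found at indices: 4
Total: 1


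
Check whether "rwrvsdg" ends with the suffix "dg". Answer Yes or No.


Input string: 'rwrvsdg'
Suffix to check: 'dg'
Last 2 characters of input: 'dg'
Match: True
Result: Yes


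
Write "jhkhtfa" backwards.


Input string: 'jhkhtfa'
Operation: reverse character order
Original order: 'j' -> 'h' -> 'k' -> 'h' -> 't' -> 'f' -> 'a'
Reversed order: 'a' -> 'f' -> 't' -> 'h' -> 'k' -> 'h' -> 'j'
Result: afthkhj


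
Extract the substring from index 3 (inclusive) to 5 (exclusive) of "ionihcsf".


Input string: 'ionihcsf'
Operation: slice [3:5]
Extract characters: s[3]='i', s[4]='h'
Result: ih


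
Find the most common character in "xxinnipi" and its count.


Input: 'xxinnipi'
Operation: tally each character
Counts: 'i':3, 'n':2, 'p':1, 'x':2
Maximum: 'i' appears 3 times


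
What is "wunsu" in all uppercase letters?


Input string: 'wunsu'
Operation: convert each letter to uppercase
Mapping: 'w'->'W', 'u'->'U', 'n'->'N', 's'->'S', 'u'->'U'
Result: WUNSU


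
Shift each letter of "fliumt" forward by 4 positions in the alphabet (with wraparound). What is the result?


Input: 'fliumt', shift = 4
Operation: for each letter, (position + 4) mod 26
Mapping: 'f'(5+4=9)->'j', 'l'(11+4=15)->'p', 'i'(8+4=12)->'m', 'u'(20+4=24)->'y', 'm'(12+4=16)->'q', 't'(19+4=23)->'x'
Result: jpmyqx


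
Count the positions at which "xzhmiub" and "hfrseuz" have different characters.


String 1: 'xzhmiub'
String 2: 'hfrseuz'
Compare each position: pos 0: 'x'!='h', pos 1: 'z'!='f', pos 2: 'h'!='r', pos 3: 'm'!='s', pos 4: 'i'!='e', pos 5: 'u'=='u', pos 6: 'b'!='z'
Differing positions: 6
Hamming distance: 6


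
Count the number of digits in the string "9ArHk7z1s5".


Input string: '9ArHk7z1s5'
Operation: count digit characters (0-9)
Scan: '9'(digit), 'A', 'r', 'H', 'k', '7'(digit), 'z', '1'(digit), 's', '5'(digit)
Digits found: 4
Result: 4


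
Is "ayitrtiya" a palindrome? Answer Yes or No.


Input string: 'ayitrtiya'
Reversed: 'ayitrtiya'
Compare pairs: s[0]='a' vs s[8]='a' (match), s[1]='y' vs s[7]='y' (match), s[2]='i' vs s[6]='i' (match), s[3]='t' vs s[5]='t' (match)
Palindrome: Yes


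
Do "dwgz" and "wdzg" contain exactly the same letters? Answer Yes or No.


String 1: 'dwgz' -> sorted: 'dgwz'
String 2: 'wdzg' -> sorted: 'dgwz'
Compare sorted forms: 'dgwz' == 'dgwz'
Anagram: Yes


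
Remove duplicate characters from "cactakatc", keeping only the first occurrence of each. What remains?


Input: 'cactakatc'
Operation: keep first occurrence of each character
Scan: s[0]='c' new -> keep; s[1]='a' new -> keep; s[2]='c' seen -> skip; s[3]='t' new -> keep; s[4]='a' seen -> skip; s[5]='k' new -> keep; s[6]='a' seen -> skip; s[7]='t' seen -> skip; s[8]='c' seen -> skip
Result: catk


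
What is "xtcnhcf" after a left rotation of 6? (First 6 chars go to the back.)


Input: 'xtcnhcf', shift = 6
Operation: split at index 6 and swap parts
Front part s[0:6] = 'xtcnhc'
Back part s[6:] = 'f'
Rotated = back + front = 'f' + 'xtcnhc'
Result: fxtcnhc


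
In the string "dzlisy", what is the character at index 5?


Input string: 'dzlisy'
Operation: get character at index 5
Index mapping: s[0]='d', s[1]='z', s[2]='l', s[3]='i', s[4]='s', s[5]='y'
Result: 'y'


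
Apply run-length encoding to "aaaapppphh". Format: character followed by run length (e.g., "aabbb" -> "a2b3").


Input: 'aaaapppphh'
Operation: identify consecutive runs
Runs: 'aaaa' -> a4, 'pppp' -> p4, 'hh' -> h2
Encoded: a4p4h2


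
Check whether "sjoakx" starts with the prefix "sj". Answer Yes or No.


Input string: 'sjoakx'
Prefix to check: 'sj'
First 2 characters of input: 'sj'
Match: True
Result: Yes


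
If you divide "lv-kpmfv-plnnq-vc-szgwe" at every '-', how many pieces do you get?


Input string: 'lv-kpmfv-plnnq-vc-szgwe'
Delimiter: '-'
Split result: 'lv', 'kpmfv', 'plnnq', 'vc', 'szgwe'
Number of parts: 5


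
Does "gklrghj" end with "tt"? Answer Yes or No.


Input string: 'gklrghj'
Suffix to check: 'tt'
Last 2 characters of input: 'hj'
Match: False
Result: No


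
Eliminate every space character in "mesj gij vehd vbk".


Input string: 'mesj gij vehd vbk'
Operation: remove all spaces
Words: 'mesj', 'gij', 'vehd', 'vbk'
Join without spaces: mesjgijvehdvbk


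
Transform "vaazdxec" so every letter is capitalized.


Input string: 'vaazdxec'
Operation: convert each letter to uppercase
Mapping: 'v'->'V', 'a'->'A', 'a'->'A', 'z'->'Z', 'd'->'D', 'x'->'X', 'e'->'E', 'c'->'C'
Result: VAAZDXEC


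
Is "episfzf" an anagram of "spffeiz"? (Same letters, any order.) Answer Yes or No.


String 1: 'spffeiz' -> sorted: 'effipsz'
String 2: 'episfzf' -> sorted: 'effipsz'
Compare sorted forms: 'effipsz' == 'effipsz'
Anagram: Yes


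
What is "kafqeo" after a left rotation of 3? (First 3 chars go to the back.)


Input: 'kafqeo', shift = 3
Operation: split at index 3 and swap parts
Front part s[0:3] = 'kaf'
Back part s[3:] = 'qeo'
Rotated = back + front = 'qeo' + 'kaf'
Result: qeokaf


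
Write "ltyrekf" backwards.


Input string: 'ltyrekf'
Operation: reverse character order
Original order: 'l' -> 't' -> 'y' -> 'r' -> 'e' -> 'k' -> 'f'
Reversed order: 'f' -> 'k' -> 'e' -> 'r' -> 'y' -> 't' -> 'l'
Result: fkerytl


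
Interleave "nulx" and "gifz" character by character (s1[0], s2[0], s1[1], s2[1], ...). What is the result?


String 1: 'nulx'
String 2: 'gifz'
Operation: alternate characters
Pairs: 'n'+'g', 'u'+'i', 'l'+'f', 'x'+'z'
Result: nguilfxz


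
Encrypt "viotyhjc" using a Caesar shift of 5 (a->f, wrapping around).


Input: 'viotyhjc', shift = 5
Operation: for each letter, (position + 5) mod 26
Mapping: 'v'(21+5=26, 26 mod 26=0)->'a', 'i'(8+5=13)->'n', 'o'(14+5=19)->'t', 't'(19+5=24)->'y', 'y'(24+5=29, 29 mod 26=3)->'d', 'h'(7+5=12)->'m', 'j'(9+5=14)->'o', 'c'(2+5=7)->'h'
Result: antydmoh


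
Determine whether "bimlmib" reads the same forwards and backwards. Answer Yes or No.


Input string: 'bimlmib'
Reversed: 'bimlmib'
Compare pairs: s[0]='b' vs s[6]='b' (match), s[1]='i' vs s[5]='i' (match), s[2]='m' vs s[4]='m' (match)
Palindrome: Yes


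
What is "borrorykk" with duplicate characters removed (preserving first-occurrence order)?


Input: 'borrorykk'
Operation: keep first occurrence of each character
Scan: s[0]='b' new -> keep; s[1]='o' new -> keep; s[2]='r' new -> keep; s[3]='r' seen -> skip; s[4]='o' seen -> skip; s[5]='r' seen -> skip; s[6]='y' new -> keep; s[7]='k' new -> keep; s[8]='k' seen -> skip
Result: boryk


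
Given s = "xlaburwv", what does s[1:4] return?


Input string: 'xlaburwv'
Operation: slice [1:4]
Extract characters: s[1]='l', s[2]='a', s[3]='b'
Result: lab


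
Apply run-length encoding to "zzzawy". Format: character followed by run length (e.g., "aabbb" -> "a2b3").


Input: 'zzzawy'
Operation: identify consecutive runs
Runs: 'zzz' -> z3, 'a' -> a1, 'w' -> w1, 'y' -> y1
Encoded: z3a1w1y1


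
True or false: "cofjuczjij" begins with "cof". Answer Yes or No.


Input string: 'cofjuczjij'
Prefix to check: 'cof'
First 3 characters of input: 'cof'
Match: True
Result: Yes


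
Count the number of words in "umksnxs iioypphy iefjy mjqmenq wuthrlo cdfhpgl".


Input string: 'umksnxs iioypphy iefjy mjqmenq wuthrlo cdfhpgl'
Operation: split by spaces
Words found: 'umksnxs', 'iioypphy', 'iefjy', 'mjqmenq', 'wuthrlo', 'cdfhpgl'
Word count: 6


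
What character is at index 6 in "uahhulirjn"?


Input string: 'uahhulirjn'
Operation: get character at index 6
Index mapping: s[0]='u', s[1]='a', s[2]='h', s[3]='h', s[4]='u', s[5]='l', s[6]='i'
Result: 'i'


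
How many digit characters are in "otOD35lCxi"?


Input string: 'otOD35lCxi'
Operation: count digit characters (0-9)
Scan: 'o', 't', 'O', 'D', '3'(digit), '5'(digit), 'l', 'C', 'x', 'i'
Digits found: 2
Result: 2


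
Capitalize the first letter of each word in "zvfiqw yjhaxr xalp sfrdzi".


Input string: 'zvfiqw yjhaxr xalp sfrdzi'
Operation: capitalize first letter of each word
Word transformations: 'zvfiqw'->'Zvfiqw', 'yjhaxr'->'Yjhaxr', 'xalp'->'Xalp', 'sfrdzi'->'Sfrdzi'
Result: Zvfiqw Yjhaxr Xalp Sfrdzi


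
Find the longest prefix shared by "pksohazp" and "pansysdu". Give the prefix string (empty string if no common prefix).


String 1: 'pksohazp'
String 2: 'pansysdu'
Compare position by position:
pos 0: 'p' vs 'p' match
pos 1: 'k' vs 'a' differ -> stop
Longest common prefix: "p" (length 1)


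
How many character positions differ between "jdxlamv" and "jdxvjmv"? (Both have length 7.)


String 1: 'jdxlamv'
String 2: 'jdxvjmv'
Compare each position: pos 0: 'j'=='j', pos 1: 'd'=='d', pos 2: 'x'=='x', pos 3: 'l'!='v', pos 4: 'a'!='j', pos 5: 'm'=='m', pos 6: 'v'=='v'
Differing positions: 2
Hamming distance: 2


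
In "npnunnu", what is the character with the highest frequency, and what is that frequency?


Input: 'npnunnu'
Operation: tally each character
Counts: 'n':4, 'p':1, 'u':2
Maximum: 'n' appears 4 times


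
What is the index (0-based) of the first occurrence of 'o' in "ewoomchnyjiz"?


Input string: 'ewoomchnyjiz'
Target: 'o'
Scanning left to right: s[0]='e', s[1]='w', s[2]='o'
First match at index: 2


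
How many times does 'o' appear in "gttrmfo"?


Input string: 'gttrmfo'
Target character: 'o'
Scan each position: s[6]='o'
Matches found at indices: 6
Total: 1


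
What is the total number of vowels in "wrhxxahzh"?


Input string: 'wrhxxahzh'
Operation: count vowels (a, e, i, o, u)
Scan: s[0]='w', s[1]='r', s[2]='h', s[3]='x', s[4]='x', s[5]='a' (vowel), s[6]='h', s[7]='z', s[8]='h'
Vowels found: 1
Result: 1


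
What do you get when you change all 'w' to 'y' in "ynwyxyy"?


Input string: 'ynwyxyy'
Operation: replace 'w' with 'y'
Positions of 'w': 2
After replacement: ynyyxyy


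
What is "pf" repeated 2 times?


Input string: 'pf'
Operation: repeat 2 times
Concatenation: 'pf' + 'pf'
Result: pfpf


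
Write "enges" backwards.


Input string: 'enges'
Operation: reverse character order
Original order: 'e' -> 'n' -> 'g' -> 'e' -> 's'
Reversed order: 's' -> 'e' -> 'g' -> 'n' -> 'e'
Result: segne


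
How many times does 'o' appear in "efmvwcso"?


Input string: 'efmvwcso'
Target character: 'o'
Scan each position: s[7]='o'
Matches found at indices: 7
Total: 1


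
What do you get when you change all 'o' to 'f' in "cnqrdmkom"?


Input string: 'cnqrdmkom'
Operation: replace 'o' with 'f'
Positions of 'o': 7
After replacement: cnqrdmkfm


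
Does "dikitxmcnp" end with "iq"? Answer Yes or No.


Input string: 'dikitxmcnp'
Suffix to check: 'iq'
Last 2 characters of input: 'np'
Match: False
Result: No


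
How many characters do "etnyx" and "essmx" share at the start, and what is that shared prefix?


String 1: 'etnyx'
String 2: 'essmx'
Compare position by position:
pos 0: 'e' vs 'e' match
pos 1: 't' vs 's' differ -> stop
Longest common prefix: "e" (length 1)


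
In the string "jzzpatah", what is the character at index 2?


Input string: 'jzzpatah'
Operation: get character at index 2
Index mapping: s[0]='j', s[1]='z', s[2]='z'
Result: 'z'


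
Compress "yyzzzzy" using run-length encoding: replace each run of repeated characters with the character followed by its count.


Input: 'yyzzzzy'
Operation: identify consecutive runs
Runs: 'yy' -> y2, 'zzzz' -> z4, 'y' -> y1
Encoded: y2z4y1


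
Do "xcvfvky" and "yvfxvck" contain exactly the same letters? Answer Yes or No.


String 1: 'xcvfvky' -> sorted: 'cfkvvxy'
String 2: 'yvfxvck' -> sorted: 'cfkvvxy'
Compare sorted forms: 'cfkvvxy' == 'cfkvvxy'
Anagram: Yes


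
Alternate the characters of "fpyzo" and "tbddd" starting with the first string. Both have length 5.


String 1: 'fpyzo'
String 2: 'tbddd'
Operation: alternate characters
Pairs: 'f'+'t', 'p'+'b', 'y'+'d', 'z'+'d', 'o'+'d'
Result: ftpbydzdod


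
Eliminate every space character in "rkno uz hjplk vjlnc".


Input string: 'rkno uz hjplk vjlnc'
Operation: remove all spaces
Words: 'rkno', 'uz', 'hjplk', 'vjlnc'
Join without spaces: rknouzhjplkvjlnc


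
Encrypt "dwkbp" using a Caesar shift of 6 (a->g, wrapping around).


Input: 'dwkbp', shift = 6
Operation: for each letter, (position + 6) mod 26
Mapping: 'd'(3+6=9)->'j', 'w'(22+6=28, 28 mod 26=2)->'c', 'k'(10+6=16)->'q', 'b'(1+6=7)->'h', 'p'(15+6=21)->'v'
Result: jcqhv


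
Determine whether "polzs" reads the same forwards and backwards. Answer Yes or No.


Input string: 'polzs'
Reversed: 'szlop'
Compare pairs: s[0]='p' vs s[4]='s' (mismatch), s[1]='o' vs s[3]='z' (mismatch)
Palindrome: No


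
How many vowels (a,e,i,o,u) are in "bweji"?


Input string: 'bweji'
Operation: count vowels (a, e, i, o, u)
Scan: s[0]='b', s[1]='w', s[2]='e' (vowel), s[3]='j', s[4]='i' (vowel)
Vowels found: 2
Result: 2


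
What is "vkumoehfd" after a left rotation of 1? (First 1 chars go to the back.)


Input: 'vkumoehfd', shift = 1
Operation: split at index 1 and swap parts
Front part s[0:1] = 'v'
Back part s[1:] = 'kumoehfd'
Rotated = back + front = 'kumoehfd' + 'v'
Result: kumoehfdv


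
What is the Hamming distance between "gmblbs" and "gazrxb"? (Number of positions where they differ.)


String 1: 'gmblbs'
String 2: 'gazrxb'
Compare each position: pos 0: 'g'=='g', pos 1: 'm'!='a', pos 2: 'b'!='z', pos 3: 'l'!='r', pos 4: 'b'!='x', pos 5: 's'!='b'
Differing positions: 5
Hamming distance: 5


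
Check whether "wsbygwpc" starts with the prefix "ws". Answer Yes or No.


Input string: 'wsbygwpc'
Prefix to check: 'ws'
First 2 characters of input: 'ws'
Match: True
Result: Yes


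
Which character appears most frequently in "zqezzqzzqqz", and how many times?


Input: 'zqezzqzzqqz'
Operation: tally each character
Counts: 'e':1, 'q':4, 'z':6
Maximum: 'z' appears 6 times


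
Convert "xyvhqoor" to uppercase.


Input string: 'xyvhqoor'
Operation: convert each letter to uppercase
Mapping: 'x'->'X', 'y'->'Y', 'v'->'V', 'h'->'H', 'q'->'Q', 'o'->'O', 'o'->'O', 'r'->'R'
Result: XYVHQOOR


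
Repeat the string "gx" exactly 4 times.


Input string: 'gx'
Operation: repeat 4 times
Concatenation: 'gx' + 'gx' + 'gx' + 'gx'
Result: gxgxgxgx


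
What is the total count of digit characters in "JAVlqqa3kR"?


Input string: 'JAVlqqa3kR'
Operation: count digit characters (0-9)
Scan: 'J', 'A', 'V', 'l', 'q', 'q', 'a', '3'(digit), 'k', 'R'
Digits found: 1
Result: 1


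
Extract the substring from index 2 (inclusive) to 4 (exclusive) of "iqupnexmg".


Input string: 'iqupnexmg'
Operation: slice [2:4]
Extract characters: s[2]='u', s[3]='p'
Result: up


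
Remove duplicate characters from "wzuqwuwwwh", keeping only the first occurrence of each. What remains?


Input: 'wzuqwuwwwh'
Operation: keep first occurrence of each character
Scan: s[0]='w' new -> keep; s[1]='z' new -> keep; s[2]='u' new -> keep; s[3]='q' new -> keep; s[4]='w' seen -> skip; s[5]='u' seen -> skip; s[6]='w' seen -> skip; s[7]='w' seen -> skip; s[8]='w' seen -> skip; s[9]='h' new -> keep
Result: wzuqh


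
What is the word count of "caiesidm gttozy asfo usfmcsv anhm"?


Input string: 'caiesidm gttozy asfo usfmcsv anhm'
Operation: split by spaces
Words found: 'caiesidm', 'gttozy', 'asfo', 'usfmcsv', 'anhm'
Word count: 5


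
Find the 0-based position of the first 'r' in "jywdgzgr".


Input string: 'jywdgzgr'
Target: 'r'
Scanning left to right: s[0]='j', s[1]='y', s[2]='w', s[3]='d', s[4]='g', s[5]='z', s[6]='g', s[7]='r'
First match at index: 7


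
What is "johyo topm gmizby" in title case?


Input string: 'johyo topm gmizby'
Operation: capitalize first letter of each word
Word transformations: 'johyo'->'Johyo', 'topm'->'Topm', 'gmizby'->'Gmizby'
Result: Johyo Topm Gmizby


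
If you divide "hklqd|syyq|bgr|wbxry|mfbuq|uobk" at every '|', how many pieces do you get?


Input string: 'hklqd|syyq|bgr|wbxry|mfbuq|uobk'
Delimiter: '|'
Split result: 'hklqd', 'syyq', 'bgr', 'wbxry', 'mfbuq', 'uobk'
Number of parts: 6


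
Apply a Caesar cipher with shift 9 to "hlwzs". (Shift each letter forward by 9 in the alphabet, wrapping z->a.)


Input: 'hlwzs', shift = 9
Operation: for each letter, (position + 9) mod 26
Mapping: 'h'(7+9=16)->'q', 'l'(11+9=20)->'u', 'w'(22+9=31, 31 mod 26=5)->'f', 'z'(25+9=34, 34 mod 26=8)->'i', 's'(18+9=27, 27 mod 26=1)->'b'
Result: qufib


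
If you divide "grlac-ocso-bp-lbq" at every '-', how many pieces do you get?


Input string: 'grlac-ocso-bp-lbq'
Delimiter: '-'
Split result: 'grlac', 'ocso', 'bp', 'lbq'
Number of parts: 4


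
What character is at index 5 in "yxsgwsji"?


Input string: 'yxsgwsji'
Operation: get character at index 5
Index mapping: s[0]='y', s[1]='x', s[2]='s', s[3]='g', s[4]='w', s[5]='s'
Result: 's'


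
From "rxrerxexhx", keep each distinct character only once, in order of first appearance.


Input: 'rxrerxexhx'
Operation: keep first occurrence of each character
Scan: s[0]='r' new -> keep; s[1]='x' new -> keep; s[2]='r' seen -> skip; s[3]='e' new -> keep; s[4]='r' seen -> skip; s[5]='x' seen -> skip; s[6]='e' seen -> skip; s[7]='x' seen -> skip; s[8]='h' new -> keep; s[9]='x' seen -> skip
Result: rxeh


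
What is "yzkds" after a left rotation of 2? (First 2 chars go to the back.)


Input: 'yzkds', shift = 2
Operation: split at index 2 and swap parts
Front part s[0:2] = 'yz'
Back part s[2:] = 'kds'
Rotated = back + front = 'kds' + 'yz'
Result: kdsyz


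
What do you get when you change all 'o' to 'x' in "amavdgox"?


Input string: 'amavdgox'
Operation: replace 'o' with 'x'
Positions of 'o': 6
After replacement: amavdgxx


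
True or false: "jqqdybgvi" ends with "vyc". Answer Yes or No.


Input string: 'jqqdybgvi'
Suffix to check: 'vyc'
Last 3 characters of input: 'gvi'
Match: False
Result: No


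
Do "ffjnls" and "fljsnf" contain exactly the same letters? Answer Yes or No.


String 1: 'ffjnls' -> sorted: 'ffjlns'
String 2: 'fljsnf' -> sorted: 'ffjlns'
Compare sorted forms: 'ffjlns' == 'ffjlns'
Anagram: Yes


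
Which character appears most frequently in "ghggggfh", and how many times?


Input: 'ghggggfh'
Operation: tally each character
Counts: 'f':1, 'g':5, 'h':2
Maximum: 'g' appears 5 times


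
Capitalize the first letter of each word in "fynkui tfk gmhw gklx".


Input string: 'fynkui tfk gmhw gklx'
Operation: capitalize first letter of each word
Word transformations: 'fynkui'->'Fynkui', 'tfk'->'Tfk', 'gmhw'->'Gmhw', 'gklx'->'Gklx'
Result: Fynkui Tfk Gmhw Gklx


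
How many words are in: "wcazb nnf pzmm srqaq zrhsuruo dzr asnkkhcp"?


Input string: 'wcazb nnf pzmm srqaq zrhsuruo dzr asnkkhcp'
Operation: split by spaces
Words found: 'wcazb', 'nnf', 'pzmm', 'srqaq', 'zrhsuruo', 'dzr', 'asnkkhcp'
Word count: 7


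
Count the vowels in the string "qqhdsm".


Input string: 'qqhdsm'
Operation: count vowels (a, e, i, o, u)
Scan: s[0]='q', s[1]='q', s[2]='h', s[3]='d', s[4]='s', s[5]='m'
Vowels found: 0
Result: 0


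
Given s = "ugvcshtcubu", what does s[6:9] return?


Input string: 'ugvcshtcubu'
Operation: slice [6:9]
Extract characters: s[6]='t', s[7]='c', s[8]='u'
Result: tcu


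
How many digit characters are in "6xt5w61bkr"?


Input string: '6xt5w61bkr'
Operation: count digit characters (0-9)
Scan: '6'(digit), 'x', 't', '5'(digit), 'w', '6'(digit), '1'(digit), 'b', 'k', 'r'
Digits found: 4
Result: 4


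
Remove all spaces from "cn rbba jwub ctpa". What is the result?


Input string: 'cn rbba jwub ctpa'
Operation: remove all spaces
Words: 'cn', 'rbba', 'jwub', 'ctpa'
Join without spaces: cnrbbajwubctpa


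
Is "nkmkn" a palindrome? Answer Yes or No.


Input string: 'nkmkn'
Reversed: 'nkmkn'
Compare pairs: s[0]='n' vs s[4]='n' (match), s[1]='k' vs s[3]='k' (match)
Palindrome: Yes
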